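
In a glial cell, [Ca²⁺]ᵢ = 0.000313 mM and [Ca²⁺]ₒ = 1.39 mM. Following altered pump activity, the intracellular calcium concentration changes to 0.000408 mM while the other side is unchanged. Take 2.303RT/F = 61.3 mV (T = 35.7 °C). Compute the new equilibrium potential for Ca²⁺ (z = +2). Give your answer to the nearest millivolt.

After the shift: [Ca²⁺]_out = 1.39, [Ca²⁺]_in = 0.000408 mM.
E_new = (61.3/2)·log₁₀(1.39/0.000408) = 30.65 · (3.5324) = 108.27 mV

108 mV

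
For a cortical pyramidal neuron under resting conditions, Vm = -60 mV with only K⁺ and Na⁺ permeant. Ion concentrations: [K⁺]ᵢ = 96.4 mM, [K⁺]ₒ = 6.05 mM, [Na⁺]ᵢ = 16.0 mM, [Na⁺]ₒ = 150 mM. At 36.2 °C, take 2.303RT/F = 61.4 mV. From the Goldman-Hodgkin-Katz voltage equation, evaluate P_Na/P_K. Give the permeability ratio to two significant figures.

Let α = P_Na/P_K. GHK: Vm = 61.4·log₁₀[(Kₒ + α·Naₒ)/(Kᵢ + α·Naᵢ)].
10^(Vm/61.4) = 10^(-60.0/61.4) = 0.10539
So 0.10539·(Kᵢ + α·Naᵢ) = Kₒ + α·Naₒ → α = (0.10539·96.4 − 6.05) / (150.0 − 0.10539·16.0)
α = (10.16 − 6.05) / (150.0 − 1.686) = 4.11/148.3 = 0.02771

0.028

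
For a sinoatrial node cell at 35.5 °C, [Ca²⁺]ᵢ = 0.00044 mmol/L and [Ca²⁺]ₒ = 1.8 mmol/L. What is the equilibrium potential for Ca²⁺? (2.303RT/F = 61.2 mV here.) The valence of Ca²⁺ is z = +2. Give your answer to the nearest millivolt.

E = (61.2/z) · log₁₀([Ca²⁺]_out/[Ca²⁺]_in) with z = +2.
= (61.2/2) · log₁₀(1.8/0.00044) = 30.60 · log₁₀(4091)
= 30.60 · (3.6118) = 110.52 mV

111 mV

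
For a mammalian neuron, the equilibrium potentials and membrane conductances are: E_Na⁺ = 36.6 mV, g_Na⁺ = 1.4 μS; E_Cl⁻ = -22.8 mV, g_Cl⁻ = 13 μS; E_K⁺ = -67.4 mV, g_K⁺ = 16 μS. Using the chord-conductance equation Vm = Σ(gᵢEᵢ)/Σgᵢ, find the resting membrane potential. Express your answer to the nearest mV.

-44 mV

Σ gᵢEᵢ = 1.4·(36.6) + 13·(-22.8) + 16·(-67.4) = -1323.56
Σ gᵢ = 1.4 + 13 + 16 = 30.4
Vm = -1323.56 / 30.4 = -43.54 mV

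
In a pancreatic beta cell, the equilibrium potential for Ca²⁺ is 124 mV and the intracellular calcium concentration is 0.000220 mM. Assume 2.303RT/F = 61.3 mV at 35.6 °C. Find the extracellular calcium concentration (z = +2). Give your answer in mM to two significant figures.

Nernst: E = (61.3/2) · log₁₀([out]/[in]), so log₁₀([out]/[in]) = 124.0 × 2 / 61.3 = 4.0457.
[out]/[in] = 10^(4.0457) = 1.111e+04.
[out] = 1.111e+04 × 0.000220 = 2.444 mM.

2.4 mM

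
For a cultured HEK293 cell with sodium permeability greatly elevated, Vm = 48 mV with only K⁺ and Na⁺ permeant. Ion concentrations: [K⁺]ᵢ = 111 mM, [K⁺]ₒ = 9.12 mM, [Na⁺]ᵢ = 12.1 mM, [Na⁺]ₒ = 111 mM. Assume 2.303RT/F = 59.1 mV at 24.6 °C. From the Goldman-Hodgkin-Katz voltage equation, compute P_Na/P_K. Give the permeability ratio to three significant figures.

21.9

Let α = P_Na/P_K. GHK: Vm = 59.1·log₁₀[(Kₒ + α·Naₒ)/(Kᵢ + α·Naᵢ)].
10^(Vm/59.1) = 10^(48.0/59.1) = 6.4891
So 6.4891·(Kᵢ + α·Naᵢ) = Kₒ + α·Naₒ → α = (6.4891·111.0 − 9.12) / (111.0 − 6.4891·12.1)
α = (720.3 − 9.12) / (111.0 − 78.52) = 711.2/32.48 = 21.89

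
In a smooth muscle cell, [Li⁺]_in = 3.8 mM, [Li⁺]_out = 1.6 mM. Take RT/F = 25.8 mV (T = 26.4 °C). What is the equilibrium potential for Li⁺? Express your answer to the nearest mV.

-22 mV

E = (25.8/z) · ln([Li⁺]_out/[Li⁺]_in) with z = +1.
= (25.8/1) · ln(1.6/3.8) = 25.80 · ln(0.4211)
= 25.80 · (-0.8650) = -22.32 mV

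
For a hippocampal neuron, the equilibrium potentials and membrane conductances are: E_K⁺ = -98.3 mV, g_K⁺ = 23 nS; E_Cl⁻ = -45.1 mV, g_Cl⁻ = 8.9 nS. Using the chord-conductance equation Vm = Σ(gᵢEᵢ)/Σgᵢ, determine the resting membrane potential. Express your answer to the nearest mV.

-83 mV

Σ gᵢEᵢ = 23·(-98.3) + 8.9·(-45.1) = -2662.29
Σ gᵢ = 23 + 8.9 = 31.9
Vm = -2662.29 / 31.9 = -83.46 mV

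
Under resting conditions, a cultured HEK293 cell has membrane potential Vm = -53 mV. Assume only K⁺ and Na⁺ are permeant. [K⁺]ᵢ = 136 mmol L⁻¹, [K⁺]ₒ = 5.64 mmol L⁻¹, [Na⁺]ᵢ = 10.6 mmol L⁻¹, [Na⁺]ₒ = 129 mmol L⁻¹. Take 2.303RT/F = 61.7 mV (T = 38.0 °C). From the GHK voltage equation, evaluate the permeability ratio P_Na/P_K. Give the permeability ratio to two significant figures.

Let α = P_Na/P_K. GHK: Vm = 61.7·log₁₀[(Kₒ + α·Naₒ)/(Kᵢ + α·Naᵢ)].
10^(Vm/61.7) = 10^(-53.0/61.7) = 0.13836
So 0.13836·(Kᵢ + α·Naᵢ) = Kₒ + α·Naₒ → α = (0.13836·136.0 − 5.64) / (129.0 − 0.13836·10.6)
α = (18.82 − 5.64) / (129.0 − 1.467) = 13.18/127.5 = 0.1033

0.10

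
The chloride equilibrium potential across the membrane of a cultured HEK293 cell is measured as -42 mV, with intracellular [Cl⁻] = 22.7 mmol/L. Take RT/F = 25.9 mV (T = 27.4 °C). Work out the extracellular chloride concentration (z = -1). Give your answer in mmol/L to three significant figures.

Nernst: E = (25.9/-1) · ln([out]/[in]), so ln([out]/[in]) = -42.0 × -1 / 25.9 = 1.6216.
[out]/[in] = e^(1.6216) = 5.061.
[out] = 5.061 × 22.7 = 114.9 mmol/L.

115 mmol/L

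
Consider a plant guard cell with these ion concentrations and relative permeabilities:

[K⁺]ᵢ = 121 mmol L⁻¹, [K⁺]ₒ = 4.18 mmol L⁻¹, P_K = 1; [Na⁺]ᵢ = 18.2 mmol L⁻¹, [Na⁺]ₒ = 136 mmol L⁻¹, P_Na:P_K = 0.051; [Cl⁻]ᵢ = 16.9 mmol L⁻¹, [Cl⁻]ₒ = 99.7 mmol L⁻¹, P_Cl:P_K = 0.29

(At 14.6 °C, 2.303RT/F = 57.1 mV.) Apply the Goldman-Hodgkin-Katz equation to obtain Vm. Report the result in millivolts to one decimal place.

-55.6 mV

Vm = 57.1 · log₁₀[(Σ P·[cation]ₒ + Σ P·[anion]ᵢ) / (Σ P·[cation]ᵢ + Σ P·[anion]ₒ)]
Numerator = 1×4.18 + 0.051×136 + 0.29×16.9 = 16.02
Denominator = 1×121 + 0.051×18.2 + 0.29×99.7 = 150.8
Vm = 57.1 · log₁₀(0.10618) = 57.1 × (-0.9739) = -55.61 mV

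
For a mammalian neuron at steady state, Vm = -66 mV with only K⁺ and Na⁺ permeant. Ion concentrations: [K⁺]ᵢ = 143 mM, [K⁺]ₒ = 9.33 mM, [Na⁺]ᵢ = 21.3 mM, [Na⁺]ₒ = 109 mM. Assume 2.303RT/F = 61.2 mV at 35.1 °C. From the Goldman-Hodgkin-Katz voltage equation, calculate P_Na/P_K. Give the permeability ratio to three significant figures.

0.0243

Let α = P_Na/P_K. GHK: Vm = 61.2·log₁₀[(Kₒ + α·Naₒ)/(Kᵢ + α·Naᵢ)].
10^(Vm/61.2) = 10^(-66.0/61.2) = 0.083477
So 0.083477·(Kᵢ + α·Naᵢ) = Kₒ + α·Naₒ → α = (0.083477·143.0 − 9.33) / (109.0 − 0.083477·21.3)
α = (11.94 − 9.33) / (109.0 − 1.778) = 2.607/107.2 = 0.02432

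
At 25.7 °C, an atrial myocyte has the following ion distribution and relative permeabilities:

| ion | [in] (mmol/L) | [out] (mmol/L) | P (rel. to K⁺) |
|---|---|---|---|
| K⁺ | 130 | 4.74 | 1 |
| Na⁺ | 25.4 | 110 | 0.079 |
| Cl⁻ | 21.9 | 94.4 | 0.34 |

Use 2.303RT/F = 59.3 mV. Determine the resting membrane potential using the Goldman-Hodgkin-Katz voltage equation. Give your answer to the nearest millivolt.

-53 mV

Vm = 59.3 · log₁₀[(Σ P·[cation]ₒ + Σ P·[anion]ᵢ) / (Σ P·[cation]ᵢ + Σ P·[anion]ₒ)]
Numerator = 1×4.74 + 0.079×110 + 0.34×21.9 = 20.88
Denominator = 1×130 + 0.079×25.4 + 0.34×94.4 = 164.1
Vm = 59.3 · log₁₀(0.12721) = 59.3 × (-0.8955) = -53.10 mV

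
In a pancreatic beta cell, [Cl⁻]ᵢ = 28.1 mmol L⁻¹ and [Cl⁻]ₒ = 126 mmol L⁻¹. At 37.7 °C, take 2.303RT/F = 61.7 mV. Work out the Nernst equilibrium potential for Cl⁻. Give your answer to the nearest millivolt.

-40 mV

E = (61.7/z) · log₁₀([Cl⁻]_out/[Cl⁻]_in) with z = -1.
For an anion, dividing by z = -1 reverses the sign.
= (61.7/-1) · log₁₀(126/28.1) = -61.70 · log₁₀(4.484)
= -61.70 · (0.6517) = -40.21 mV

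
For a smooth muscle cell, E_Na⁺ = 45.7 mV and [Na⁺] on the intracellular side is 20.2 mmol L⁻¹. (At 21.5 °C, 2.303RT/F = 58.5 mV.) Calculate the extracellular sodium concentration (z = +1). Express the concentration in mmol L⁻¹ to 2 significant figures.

Nernst: E = (58.5/1) · log₁₀([out]/[in]), so log₁₀([out]/[in]) = 45.7 × 1 / 58.5 = 0.7812.
[out]/[in] = 10^(0.7812) = 6.042.
[out] = 6.042 × 20.2 = 122.1 mmol L⁻¹.

120 mmol L⁻¹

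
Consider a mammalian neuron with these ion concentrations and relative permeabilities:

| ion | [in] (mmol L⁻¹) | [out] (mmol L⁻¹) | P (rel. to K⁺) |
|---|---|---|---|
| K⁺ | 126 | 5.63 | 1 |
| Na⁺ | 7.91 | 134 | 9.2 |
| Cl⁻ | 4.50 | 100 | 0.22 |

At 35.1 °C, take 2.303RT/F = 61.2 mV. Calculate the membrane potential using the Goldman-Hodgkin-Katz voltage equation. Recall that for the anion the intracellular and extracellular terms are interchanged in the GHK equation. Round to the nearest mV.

46 mV

Vm = 61.2 · log₁₀[(Σ P·[cation]ₒ + Σ P·[anion]ᵢ) / (Σ P·[cation]ᵢ + Σ P·[anion]ₒ)]
Numerator = 1×5.63 + 9.2×134 + 0.22×4.50 = 1239
Denominator = 1×126 + 9.2×7.91 + 0.22×100 = 220.8
Vm = 61.2 · log₁₀(5.614) = 61.2 × (0.7493) = 45.86 mV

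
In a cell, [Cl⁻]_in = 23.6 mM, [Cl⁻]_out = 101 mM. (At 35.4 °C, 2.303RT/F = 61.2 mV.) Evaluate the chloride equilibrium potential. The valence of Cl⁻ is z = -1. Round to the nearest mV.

E = (61.2/z) · log₁₀([Cl⁻]_out/[Cl⁻]_in) with z = -1.
For an anion, dividing by z = -1 reverses the sign.
= (61.2/-1) · log₁₀(101/23.6) = -61.20 · log₁₀(4.28)
= -61.20 · (0.6314) = -38.64 mV

-39 mV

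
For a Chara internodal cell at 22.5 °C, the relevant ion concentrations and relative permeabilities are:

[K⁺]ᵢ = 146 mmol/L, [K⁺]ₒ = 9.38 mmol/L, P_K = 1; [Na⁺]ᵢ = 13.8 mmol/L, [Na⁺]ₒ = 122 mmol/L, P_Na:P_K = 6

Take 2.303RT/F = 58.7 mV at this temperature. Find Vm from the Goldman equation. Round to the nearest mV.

Vm = 58.7 · log₁₀[(Σ P·[cation]ₒ + Σ P·[anion]ᵢ) / (Σ P·[cation]ᵢ + Σ P·[anion]ₒ)]
Numerator = 1×9.38 + 6×122 = 741.4
Denominator = 1×146 + 6×13.8 = 228.8
Vm = 58.7 · log₁₀(3.2403) = 58.7 × (0.5106) = 29.97 mV

30 mV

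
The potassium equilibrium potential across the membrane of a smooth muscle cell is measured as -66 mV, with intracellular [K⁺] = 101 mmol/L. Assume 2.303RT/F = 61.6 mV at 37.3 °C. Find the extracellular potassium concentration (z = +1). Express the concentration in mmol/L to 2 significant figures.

8.6 mmol/L

Nernst: E = (61.6/1) · log₁₀([out]/[in]), so log₁₀([out]/[in]) = -66.0 × 1 / 61.6 = -1.0714.
[out]/[in] = 10^(-1.0714) = 0.08483.
[out] = 0.08483 × 101 = 8.568 mmol/L.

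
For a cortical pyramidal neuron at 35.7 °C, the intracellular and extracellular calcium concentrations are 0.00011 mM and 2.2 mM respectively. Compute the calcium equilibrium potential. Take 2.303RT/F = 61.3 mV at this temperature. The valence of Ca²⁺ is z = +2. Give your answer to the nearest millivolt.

132 mV

E = (61.3/z) · log₁₀([Ca²⁺]_out/[Ca²⁺]_in) with z = +2.
= (61.3/2) · log₁₀(2.2/0.00011) = 30.65 · log₁₀(2e+04)
= 30.65 · (4.3010) = 131.83 mV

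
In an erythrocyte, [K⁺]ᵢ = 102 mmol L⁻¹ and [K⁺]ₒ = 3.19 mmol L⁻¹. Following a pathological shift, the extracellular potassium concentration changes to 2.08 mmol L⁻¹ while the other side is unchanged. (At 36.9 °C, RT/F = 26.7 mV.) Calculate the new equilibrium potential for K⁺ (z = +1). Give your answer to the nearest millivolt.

-104 mV

After the shift: [K⁺]_out = 2.08, [K⁺]_in = 102 mmol L⁻¹.
E_new = (26.7/1)·ln(2.08/102) = 26.70 · (-3.8926) = -103.93 mV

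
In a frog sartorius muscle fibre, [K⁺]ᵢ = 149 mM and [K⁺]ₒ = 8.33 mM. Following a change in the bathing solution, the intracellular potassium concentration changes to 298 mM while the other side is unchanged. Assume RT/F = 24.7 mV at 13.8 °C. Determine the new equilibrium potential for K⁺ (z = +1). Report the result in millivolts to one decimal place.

After the shift: [K⁺]_out = 8.33, [K⁺]_in = 298 mM.
E_new = (24.7/1)·ln(8.33/298) = 24.70 · (-3.5772) = -88.36 mV

-88.4 mV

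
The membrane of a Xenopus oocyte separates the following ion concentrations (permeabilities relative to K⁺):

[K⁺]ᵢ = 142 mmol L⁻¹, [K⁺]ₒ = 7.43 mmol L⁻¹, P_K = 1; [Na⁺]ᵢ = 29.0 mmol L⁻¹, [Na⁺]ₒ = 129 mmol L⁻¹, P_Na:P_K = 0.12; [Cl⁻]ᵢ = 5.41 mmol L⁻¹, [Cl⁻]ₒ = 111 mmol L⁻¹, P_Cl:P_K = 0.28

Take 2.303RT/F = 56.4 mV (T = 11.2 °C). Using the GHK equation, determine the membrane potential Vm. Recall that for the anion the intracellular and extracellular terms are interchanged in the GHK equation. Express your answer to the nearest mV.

-48 mV

Vm = 56.4 · log₁₀[(Σ P·[cation]ₒ + Σ P·[anion]ᵢ) / (Σ P·[cation]ᵢ + Σ P·[anion]ₒ)]
Numerator = 1×7.43 + 0.12×129 + 0.28×5.41 = 24.42
Denominator = 1×142 + 0.12×29.0 + 0.28×111 = 176.6
Vm = 56.4 · log₁₀(0.13834) = 56.4 × (-0.8591) = -48.45 mV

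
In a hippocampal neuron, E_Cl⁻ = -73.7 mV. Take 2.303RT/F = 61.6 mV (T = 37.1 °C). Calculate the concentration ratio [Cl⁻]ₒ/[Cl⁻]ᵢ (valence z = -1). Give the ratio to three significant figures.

15.7

log₁₀([out]/[in]) = E·z/(61.6) = -73.7 × -1 / 61.6 = 1.1964
[out]/[in] = 10^(1.1964) = 15.72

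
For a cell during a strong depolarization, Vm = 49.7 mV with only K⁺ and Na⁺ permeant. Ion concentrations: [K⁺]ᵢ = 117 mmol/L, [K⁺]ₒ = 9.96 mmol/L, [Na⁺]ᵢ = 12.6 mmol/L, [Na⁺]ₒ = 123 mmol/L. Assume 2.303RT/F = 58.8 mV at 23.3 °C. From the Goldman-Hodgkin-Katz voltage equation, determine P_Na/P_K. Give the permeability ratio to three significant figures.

23.3

Let α = P_Na/P_K. GHK: Vm = 58.8·log₁₀[(Kₒ + α·Naₒ)/(Kᵢ + α·Naᵢ)].
10^(Vm/58.8) = 10^(49.7/58.8) = 7.0023
So 7.0023·(Kᵢ + α·Naᵢ) = Kₒ + α·Naₒ → α = (7.0023·117.0 − 9.96) / (123.0 − 7.0023·12.6)
α = (819.3 − 9.96) / (123.0 − 88.23) = 809.3/34.77 = 23.27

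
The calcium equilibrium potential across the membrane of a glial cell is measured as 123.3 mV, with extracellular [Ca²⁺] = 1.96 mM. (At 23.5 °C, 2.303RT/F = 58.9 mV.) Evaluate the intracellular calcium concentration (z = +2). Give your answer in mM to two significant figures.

Nernst: E = (58.9/2) · log₁₀([out]/[in]), so log₁₀([out]/[in]) = 123.3 × 2 / 58.9 = 4.1868.
[out]/[in] = 10^(4.1868) = 1.537e+04.
[in] = 1.96 / 1.537e+04 = 0.0001275 mM.

0.00013 mM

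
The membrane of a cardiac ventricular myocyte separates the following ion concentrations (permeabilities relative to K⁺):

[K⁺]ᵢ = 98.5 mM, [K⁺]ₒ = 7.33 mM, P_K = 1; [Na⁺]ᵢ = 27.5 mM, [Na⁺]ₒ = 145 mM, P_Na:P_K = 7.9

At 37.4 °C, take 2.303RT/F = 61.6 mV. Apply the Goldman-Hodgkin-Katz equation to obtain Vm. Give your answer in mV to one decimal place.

Vm = 61.6 · log₁₀[(Σ P·[cation]ₒ + Σ P·[anion]ᵢ) / (Σ P·[cation]ᵢ + Σ P·[anion]ₒ)]
Numerator = 1×7.33 + 7.9×145 = 1153
Denominator = 1×98.5 + 7.9×27.5 = 315.8
Vm = 61.6 · log₁₀(3.6511) = 61.6 × (0.5624) = 34.65 mV

34.6 mV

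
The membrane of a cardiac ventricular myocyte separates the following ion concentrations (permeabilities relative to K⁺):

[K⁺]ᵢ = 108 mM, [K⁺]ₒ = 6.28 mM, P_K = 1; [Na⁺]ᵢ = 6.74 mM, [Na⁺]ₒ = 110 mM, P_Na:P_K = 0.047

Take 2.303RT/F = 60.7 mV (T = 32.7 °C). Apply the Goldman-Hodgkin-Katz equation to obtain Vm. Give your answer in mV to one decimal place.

-59.2 mV

Vm = 60.7 · log₁₀[(Σ P·[cation]ₒ + Σ P·[anion]ᵢ) / (Σ P·[cation]ᵢ + Σ P·[anion]ₒ)]
Numerator = 1×6.28 + 0.047×110 = 11.45
Denominator = 1×108 + 0.047×6.74 = 108.3
Vm = 60.7 · log₁₀(0.10571) = 60.7 × (-0.9759) = -59.24 mV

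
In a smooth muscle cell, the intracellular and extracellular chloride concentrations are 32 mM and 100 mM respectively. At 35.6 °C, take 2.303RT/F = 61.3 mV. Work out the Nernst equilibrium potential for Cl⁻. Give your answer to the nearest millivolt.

-30 mV

E = (61.3/z) · log₁₀([Cl⁻]_out/[Cl⁻]_in) with z = -1.
For an anion, dividing by z = -1 reverses the sign.
= (61.3/-1) · log₁₀(100/32) = -61.30 · log₁₀(3.125)
= -61.30 · (0.4949) = -30.33 mV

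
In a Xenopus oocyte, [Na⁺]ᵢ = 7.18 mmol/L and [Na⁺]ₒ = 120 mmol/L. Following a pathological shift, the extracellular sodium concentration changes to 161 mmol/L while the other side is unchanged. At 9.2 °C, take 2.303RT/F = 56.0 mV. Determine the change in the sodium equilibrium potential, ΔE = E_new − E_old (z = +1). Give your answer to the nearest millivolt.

E_old = (56.0/1)·log₁₀(120/7.18) = 68.49 mV
E_new = (56.0/1)·log₁₀(161/7.18) = 75.64 mV
ΔE = 75.64 − (68.49) = 7.15 mV

7 mV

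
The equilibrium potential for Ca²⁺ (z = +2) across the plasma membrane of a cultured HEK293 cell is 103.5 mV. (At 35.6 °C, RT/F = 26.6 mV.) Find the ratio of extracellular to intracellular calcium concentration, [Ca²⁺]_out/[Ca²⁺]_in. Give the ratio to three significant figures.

ln([out]/[in]) = E·z/(26.6) = 103.5 × 2 / 26.6 = 7.7820
[out]/[in] = e^(7.7820) = 2397

2400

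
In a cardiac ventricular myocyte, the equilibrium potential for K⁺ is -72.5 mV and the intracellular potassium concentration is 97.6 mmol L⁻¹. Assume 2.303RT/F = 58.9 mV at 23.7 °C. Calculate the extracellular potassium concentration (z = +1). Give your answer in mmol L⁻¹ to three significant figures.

Nernst: E = (58.9/1) · log₁₀([out]/[in]), so log₁₀([out]/[in]) = -72.5 × 1 / 58.9 = -1.2309.
[out]/[in] = 10^(-1.2309) = 0.05876.
[out] = 0.05876 × 97.6 = 5.735 mmol L⁻¹.

5.74 mmol L⁻¹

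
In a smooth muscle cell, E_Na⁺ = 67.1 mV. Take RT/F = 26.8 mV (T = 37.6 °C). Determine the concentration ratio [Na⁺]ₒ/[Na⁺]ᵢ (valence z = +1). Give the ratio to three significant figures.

ln([out]/[in]) = E·z/(26.8) = 67.1 × 1 / 26.8 = 2.5037
[out]/[in] = e^(2.5037) = 12.23

12.2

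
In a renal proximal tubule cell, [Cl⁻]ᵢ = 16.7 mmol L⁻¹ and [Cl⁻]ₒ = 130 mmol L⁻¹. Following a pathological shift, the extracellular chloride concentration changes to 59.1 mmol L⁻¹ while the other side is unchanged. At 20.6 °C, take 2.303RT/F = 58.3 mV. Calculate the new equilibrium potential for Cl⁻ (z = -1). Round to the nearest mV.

After the shift: [Cl⁻]_out = 59.1, [Cl⁻]_in = 16.7 mmol L⁻¹.
E_new = (58.3/-1)·log₁₀(59.1/16.7) = -58.30 · (0.5489) = -32.00 mV

-32 mV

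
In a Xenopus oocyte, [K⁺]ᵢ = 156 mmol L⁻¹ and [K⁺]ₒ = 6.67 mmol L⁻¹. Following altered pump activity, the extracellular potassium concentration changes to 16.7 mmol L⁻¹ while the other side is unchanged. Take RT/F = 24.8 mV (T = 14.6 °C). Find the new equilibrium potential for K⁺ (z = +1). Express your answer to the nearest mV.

After the shift: [K⁺]_out = 16.7, [K⁺]_in = 156 mmol L⁻¹.
E_new = (24.8/1)·ln(16.7/156) = 24.80 · (-2.2344) = -55.41 mV

-55 mV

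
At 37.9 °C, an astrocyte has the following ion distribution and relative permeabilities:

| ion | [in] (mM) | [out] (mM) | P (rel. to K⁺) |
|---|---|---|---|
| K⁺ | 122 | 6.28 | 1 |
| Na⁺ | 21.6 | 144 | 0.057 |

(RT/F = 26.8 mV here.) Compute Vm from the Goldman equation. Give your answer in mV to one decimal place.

Vm = 26.8 · ln[(Σ P·[cation]ₒ + Σ P·[anion]ᵢ) / (Σ P·[cation]ᵢ + Σ P·[anion]ₒ)]
Numerator = 1×6.28 + 0.057×144 = 14.49
Denominator = 1×122 + 0.057×21.6 = 123.2
Vm = 26.8 · ln(0.11757) = 26.8 × (-2.1407) = -57.37 mV

-57.4 mV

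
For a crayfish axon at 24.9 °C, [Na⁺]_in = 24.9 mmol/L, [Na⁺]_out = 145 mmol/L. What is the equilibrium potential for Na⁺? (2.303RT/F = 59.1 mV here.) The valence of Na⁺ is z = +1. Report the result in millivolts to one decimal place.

E = (59.1/z) · log₁₀([Na⁺]_out/[Na⁺]_in) with z = +1.
= (59.1/1) · log₁₀(145/24.9) = 59.10 · log₁₀(5.823)
= 59.10 · (0.7652) = 45.22 mV

45.2 mV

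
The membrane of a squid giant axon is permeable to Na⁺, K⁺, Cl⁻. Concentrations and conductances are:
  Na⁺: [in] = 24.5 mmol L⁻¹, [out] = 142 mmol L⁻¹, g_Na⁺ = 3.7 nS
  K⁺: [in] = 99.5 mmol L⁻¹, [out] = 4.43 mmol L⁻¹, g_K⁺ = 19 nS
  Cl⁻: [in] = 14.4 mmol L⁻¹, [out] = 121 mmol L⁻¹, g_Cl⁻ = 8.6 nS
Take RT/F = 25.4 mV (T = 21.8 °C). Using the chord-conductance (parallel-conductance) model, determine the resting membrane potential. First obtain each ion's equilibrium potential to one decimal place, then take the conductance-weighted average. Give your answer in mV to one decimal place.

-57.5 mV

E_Na⁺ = (25.4/1)·ln(142/24.5) = 44.6 mV
E_K⁺ = (25.4/1)·ln(4.43/99.5) = -79.0 mV
E_Cl⁻ = (25.4/-1)·ln(121/14.4) = -54.1 mV
Vm = (Σ gᵢEᵢ)/(Σ gᵢ) = (3.7·44.6 + 19·-79.0 + 8.6·-54.1) / (3.7 + 19 + 8.6)
= -1801.24 / 31.3 = -57.55 mV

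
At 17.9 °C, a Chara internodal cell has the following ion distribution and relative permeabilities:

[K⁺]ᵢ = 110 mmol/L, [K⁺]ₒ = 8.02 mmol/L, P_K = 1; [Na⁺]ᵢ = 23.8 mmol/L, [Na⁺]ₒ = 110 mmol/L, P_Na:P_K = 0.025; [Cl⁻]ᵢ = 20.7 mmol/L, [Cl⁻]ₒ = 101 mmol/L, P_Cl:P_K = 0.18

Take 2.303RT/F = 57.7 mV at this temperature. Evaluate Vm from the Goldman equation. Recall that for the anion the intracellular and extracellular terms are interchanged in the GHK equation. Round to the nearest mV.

-55 mV

Vm = 57.7 · log₁₀[(Σ P·[cation]ₒ + Σ P·[anion]ᵢ) / (Σ P·[cation]ᵢ + Σ P·[anion]ₒ)]
Numerator = 1×8.02 + 0.025×110 + 0.18×20.7 = 14.5
Denominator = 1×110 + 0.025×23.8 + 0.18×101 = 128.8
Vm = 57.7 · log₁₀(0.11257) = 57.7 × (-0.9486) = -54.73 mV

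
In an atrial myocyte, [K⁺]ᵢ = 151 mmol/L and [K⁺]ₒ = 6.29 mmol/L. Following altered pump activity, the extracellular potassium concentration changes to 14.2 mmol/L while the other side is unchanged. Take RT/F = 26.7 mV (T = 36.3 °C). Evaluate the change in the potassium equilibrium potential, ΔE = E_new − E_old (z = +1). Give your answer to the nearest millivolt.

E_old = (26.7/1)·ln(6.29/151) = -84.86 mV
E_new = (26.7/1)·ln(14.2/151) = -63.12 mV
ΔE = -63.12 − (-84.86) = 21.74 mV

22 mV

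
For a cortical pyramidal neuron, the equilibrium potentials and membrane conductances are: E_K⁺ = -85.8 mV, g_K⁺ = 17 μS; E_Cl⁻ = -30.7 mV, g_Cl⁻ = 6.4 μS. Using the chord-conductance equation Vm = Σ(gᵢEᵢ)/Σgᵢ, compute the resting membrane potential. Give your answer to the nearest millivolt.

Σ gᵢEᵢ = 17·(-85.8) + 6.4·(-30.7) = -1655.08
Σ gᵢ = 17 + 6.4 = 23.4
Vm = -1655.08 / 23.4 = -70.73 mV

-71 mV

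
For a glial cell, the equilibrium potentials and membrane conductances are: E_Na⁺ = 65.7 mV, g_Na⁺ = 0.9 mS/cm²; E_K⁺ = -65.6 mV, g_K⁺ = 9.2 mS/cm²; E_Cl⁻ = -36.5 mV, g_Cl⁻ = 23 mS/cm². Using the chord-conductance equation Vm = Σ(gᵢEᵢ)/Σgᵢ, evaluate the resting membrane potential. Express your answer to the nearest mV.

Σ gᵢEᵢ = 0.9·(65.7) + 9.2·(-65.6) + 23·(-36.5) = -1383.89
Σ gᵢ = 0.9 + 9.2 + 23 = 33.1
Vm = -1383.89 / 33.1 = -41.81 mV

-42 mV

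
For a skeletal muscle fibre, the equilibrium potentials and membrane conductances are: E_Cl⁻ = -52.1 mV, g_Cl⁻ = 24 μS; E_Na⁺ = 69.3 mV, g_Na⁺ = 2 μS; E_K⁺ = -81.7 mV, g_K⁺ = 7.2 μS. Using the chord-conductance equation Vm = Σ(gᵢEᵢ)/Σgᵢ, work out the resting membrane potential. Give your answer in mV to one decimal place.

-51.2 mV

Σ gᵢEᵢ = 24·(-52.1) + 2·(69.3) + 7.2·(-81.7) = -1700.04
Σ gᵢ = 24 + 2 + 7.2 = 33.2
Vm = -1700.04 / 33.2 = -51.21 mV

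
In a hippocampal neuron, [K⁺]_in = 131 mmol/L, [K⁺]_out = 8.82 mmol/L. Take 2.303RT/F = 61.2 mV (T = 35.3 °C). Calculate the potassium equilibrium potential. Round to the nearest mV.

-72 mV

E = (61.2/z) · log₁₀([K⁺]_out/[K⁺]_in) with z = +1.
= (61.2/1) · log₁₀(8.82/131) = 61.20 · log₁₀(0.06733)
= 61.20 · (-1.1718) = -71.71 mV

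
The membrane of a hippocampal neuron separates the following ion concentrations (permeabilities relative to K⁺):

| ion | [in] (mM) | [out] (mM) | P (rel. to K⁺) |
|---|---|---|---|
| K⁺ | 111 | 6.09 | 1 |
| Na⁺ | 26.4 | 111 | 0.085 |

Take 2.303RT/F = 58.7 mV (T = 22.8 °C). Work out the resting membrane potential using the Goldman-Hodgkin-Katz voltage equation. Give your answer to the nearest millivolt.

-51 mV

Vm = 58.7 · log₁₀[(Σ P·[cation]ₒ + Σ P·[anion]ᵢ) / (Σ P·[cation]ᵢ + Σ P·[anion]ₒ)]
Numerator = 1×6.09 + 0.085×111 = 15.53
Denominator = 1×111 + 0.085×26.4 = 113.2
Vm = 58.7 · log₁₀(0.13709) = 58.7 × (-0.8630) = -50.66 mV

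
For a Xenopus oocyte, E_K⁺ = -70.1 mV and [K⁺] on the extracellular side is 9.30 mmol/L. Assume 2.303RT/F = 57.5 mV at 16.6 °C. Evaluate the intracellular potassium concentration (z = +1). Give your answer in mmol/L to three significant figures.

154 mmol/L

Nernst: E = (57.5/1) · log₁₀([out]/[in]), so log₁₀([out]/[in]) = -70.1 × 1 / 57.5 = -1.2191.
[out]/[in] = 10^(-1.2191) = 0.06038.
[in] = 9.30 / 0.06038 = 154 mmol/L.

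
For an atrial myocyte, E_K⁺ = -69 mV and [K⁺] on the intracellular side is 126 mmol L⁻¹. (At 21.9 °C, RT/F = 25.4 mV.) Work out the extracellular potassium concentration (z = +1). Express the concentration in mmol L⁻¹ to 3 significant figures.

8.33 mmol L⁻¹

Nernst: E = (25.4/1) · ln([out]/[in]), so ln([out]/[in]) = -69.0 × 1 / 25.4 = -2.7165.
[out]/[in] = e^(-2.7165) = 0.0661.
[out] = 0.0661 × 126 = 8.329 mmol L⁻¹.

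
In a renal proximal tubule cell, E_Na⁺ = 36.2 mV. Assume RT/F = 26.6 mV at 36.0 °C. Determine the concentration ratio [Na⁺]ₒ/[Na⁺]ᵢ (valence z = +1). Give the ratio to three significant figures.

3.90

ln([out]/[in]) = E·z/(26.6) = 36.2 × 1 / 26.6 = 1.3609
[out]/[in] = e^(1.3609) = 3.9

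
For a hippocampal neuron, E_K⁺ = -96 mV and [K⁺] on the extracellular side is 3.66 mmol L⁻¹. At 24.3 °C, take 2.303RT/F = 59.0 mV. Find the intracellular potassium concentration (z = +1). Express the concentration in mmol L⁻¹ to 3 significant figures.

Nernst: E = (59.0/1) · log₁₀([out]/[in]), so log₁₀([out]/[in]) = -96.0 × 1 / 59.0 = -1.6271.
[out]/[in] = 10^(-1.6271) = 0.0236.
[in] = 3.66 / 0.0236 = 155.1 mmol L⁻¹.

155 mmol L⁻¹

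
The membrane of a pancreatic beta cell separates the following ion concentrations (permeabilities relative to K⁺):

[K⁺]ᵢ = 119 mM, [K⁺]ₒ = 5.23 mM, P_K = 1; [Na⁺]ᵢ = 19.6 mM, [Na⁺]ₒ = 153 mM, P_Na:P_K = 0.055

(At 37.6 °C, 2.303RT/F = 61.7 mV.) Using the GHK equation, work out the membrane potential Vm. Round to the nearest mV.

Vm = 61.7 · log₁₀[(Σ P·[cation]ₒ + Σ P·[anion]ᵢ) / (Σ P·[cation]ᵢ + Σ P·[anion]ₒ)]
Numerator = 1×5.23 + 0.055×153 = 13.65
Denominator = 1×119 + 0.055×19.6 = 120.1
Vm = 61.7 · log₁₀(0.11363) = 61.7 × (-0.9445) = -58.28 mV

-58 mV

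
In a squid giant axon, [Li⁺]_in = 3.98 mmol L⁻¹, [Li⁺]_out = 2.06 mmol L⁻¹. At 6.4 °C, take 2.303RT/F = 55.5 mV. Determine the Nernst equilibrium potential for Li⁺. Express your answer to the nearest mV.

E = (55.5/z) · log₁₀([Li⁺]_out/[Li⁺]_in) with z = +1.
= (55.5/1) · log₁₀(2.06/3.98) = 55.50 · log₁₀(0.5176)
= 55.50 · (-0.2860) = -15.87 mV

-16 mV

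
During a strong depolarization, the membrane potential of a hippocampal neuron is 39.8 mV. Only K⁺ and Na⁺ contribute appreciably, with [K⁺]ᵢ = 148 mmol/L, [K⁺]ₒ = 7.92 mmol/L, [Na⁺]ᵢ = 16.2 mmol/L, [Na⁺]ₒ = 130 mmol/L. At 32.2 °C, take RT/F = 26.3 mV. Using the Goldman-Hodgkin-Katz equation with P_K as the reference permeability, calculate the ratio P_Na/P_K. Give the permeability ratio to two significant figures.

12

Let α = P_Na/P_K. GHK: Vm = 26.3·ln[(Kₒ + α·Naₒ)/(Kᵢ + α·Naᵢ)].
e^(Vm/26.3) = e^(39.8/26.3) = 4.5417
So 4.5417·(Kᵢ + α·Naᵢ) = Kₒ + α·Naₒ → α = (4.5417·148.0 − 7.92) / (130.0 − 4.5417·16.2)
α = (672.2 − 7.92) / (130.0 − 73.58) = 664.3/56.42 = 11.77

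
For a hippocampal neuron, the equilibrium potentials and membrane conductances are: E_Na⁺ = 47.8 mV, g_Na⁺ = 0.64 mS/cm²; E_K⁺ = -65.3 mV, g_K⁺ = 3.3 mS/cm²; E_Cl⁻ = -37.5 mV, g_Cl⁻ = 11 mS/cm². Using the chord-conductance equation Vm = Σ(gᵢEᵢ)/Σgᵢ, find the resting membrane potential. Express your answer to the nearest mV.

-40 mV

Σ gᵢEᵢ = 0.64·(47.8) + 3.3·(-65.3) + 11·(-37.5) = -597.40
Σ gᵢ = 0.64 + 3.3 + 11 = 14.94
Vm = -597.40 / 14.94 = -39.99 mV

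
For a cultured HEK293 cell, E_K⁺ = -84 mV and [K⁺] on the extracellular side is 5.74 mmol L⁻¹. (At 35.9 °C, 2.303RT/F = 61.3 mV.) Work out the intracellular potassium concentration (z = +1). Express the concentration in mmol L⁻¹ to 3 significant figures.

135 mmol L⁻¹

Nernst: E = (61.3/1) · log₁₀([out]/[in]), so log₁₀([out]/[in]) = -84.0 × 1 / 61.3 = -1.3703.
[out]/[in] = 10^(-1.3703) = 0.04263.
[in] = 5.74 / 0.04263 = 134.7 mmol L⁻¹.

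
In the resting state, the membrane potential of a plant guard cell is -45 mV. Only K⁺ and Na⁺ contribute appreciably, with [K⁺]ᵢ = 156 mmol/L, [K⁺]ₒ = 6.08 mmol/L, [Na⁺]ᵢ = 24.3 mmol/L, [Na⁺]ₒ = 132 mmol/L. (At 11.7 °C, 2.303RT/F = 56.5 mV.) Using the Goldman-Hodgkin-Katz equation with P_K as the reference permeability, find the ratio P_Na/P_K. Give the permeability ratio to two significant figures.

0.15

Let α = P_Na/P_K. GHK: Vm = 56.5·log₁₀[(Kₒ + α·Naₒ)/(Kᵢ + α·Naᵢ)].
10^(Vm/56.5) = 10^(-45.0/56.5) = 0.15979
So 0.15979·(Kᵢ + α·Naᵢ) = Kₒ + α·Naₒ → α = (0.15979·156.0 − 6.08) / (132.0 − 0.15979·24.3)
α = (24.93 − 6.08) / (132.0 − 3.883) = 18.85/128.1 = 0.1471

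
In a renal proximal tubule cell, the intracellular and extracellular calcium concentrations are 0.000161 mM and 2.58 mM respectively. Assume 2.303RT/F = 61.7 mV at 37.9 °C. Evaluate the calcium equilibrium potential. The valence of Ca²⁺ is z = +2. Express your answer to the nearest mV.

E = (61.7/z) · log₁₀([Ca²⁺]_out/[Ca²⁺]_in) with z = +2.
= (61.7/2) · log₁₀(2.58/0.000161) = 30.85 · log₁₀(1.602e+04)
= 30.85 · (4.2048) = 129.72 mV

130 mV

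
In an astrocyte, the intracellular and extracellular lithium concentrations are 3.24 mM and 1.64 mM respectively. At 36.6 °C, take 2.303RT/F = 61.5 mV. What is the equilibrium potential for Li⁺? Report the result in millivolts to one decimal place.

-18.2 mV

E = (61.5/z) · log₁₀([Li⁺]_out/[Li⁺]_in) with z = +1.
= (61.5/1) · log₁₀(1.64/3.24) = 61.50 · log₁₀(0.5062)
= 61.50 · (-0.2957) = -18.19 mV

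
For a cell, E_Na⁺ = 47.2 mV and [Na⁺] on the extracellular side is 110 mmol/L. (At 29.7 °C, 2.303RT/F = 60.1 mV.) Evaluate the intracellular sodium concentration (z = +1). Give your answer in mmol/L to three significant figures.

18.0 mmol/L

Nernst: E = (60.1/1) · log₁₀([out]/[in]), so log₁₀([out]/[in]) = 47.2 × 1 / 60.1 = 0.7854.
[out]/[in] = 10^(0.7854) = 6.1.
[in] = 110 / 6.1 = 18.03 mmol/L.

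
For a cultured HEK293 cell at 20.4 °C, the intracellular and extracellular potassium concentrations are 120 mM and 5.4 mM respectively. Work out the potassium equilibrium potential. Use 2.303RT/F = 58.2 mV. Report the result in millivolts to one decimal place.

-78.4 mV

E = (58.2/z) · log₁₀([K⁺]_out/[K⁺]_in) with z = +1.
= (58.2/1) · log₁₀(5.4/120) = 58.20 · log₁₀(0.045)
= 58.20 · (-1.3468) = -78.38 mV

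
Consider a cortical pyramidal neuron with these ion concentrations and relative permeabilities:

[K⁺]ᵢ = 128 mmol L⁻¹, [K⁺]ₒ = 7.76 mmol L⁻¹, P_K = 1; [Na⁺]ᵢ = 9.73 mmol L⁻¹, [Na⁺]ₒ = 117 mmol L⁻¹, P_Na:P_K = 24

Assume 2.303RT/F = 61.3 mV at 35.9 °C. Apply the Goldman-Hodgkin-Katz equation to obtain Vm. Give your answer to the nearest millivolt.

Vm = 61.3 · log₁₀[(Σ P·[cation]ₒ + Σ P·[anion]ᵢ) / (Σ P·[cation]ᵢ + Σ P·[anion]ₒ)]
Numerator = 1×7.76 + 24×117 = 2816
Denominator = 1×128 + 24×9.73 = 361.5
Vm = 61.3 · log₁₀(7.7887) = 61.3 × (0.8915) = 54.65 mV

55 mV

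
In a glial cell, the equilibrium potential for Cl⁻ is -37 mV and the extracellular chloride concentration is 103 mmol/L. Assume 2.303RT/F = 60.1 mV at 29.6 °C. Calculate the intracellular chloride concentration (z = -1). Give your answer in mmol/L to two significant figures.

Nernst: E = (60.1/-1) · log₁₀([out]/[in]), so log₁₀([out]/[in]) = -37.0 × -1 / 60.1 = 0.6156.
[out]/[in] = 10^(0.6156) = 4.127.
[in] = 103 / 4.127 = 24.96 mmol/L.

25 mmol/L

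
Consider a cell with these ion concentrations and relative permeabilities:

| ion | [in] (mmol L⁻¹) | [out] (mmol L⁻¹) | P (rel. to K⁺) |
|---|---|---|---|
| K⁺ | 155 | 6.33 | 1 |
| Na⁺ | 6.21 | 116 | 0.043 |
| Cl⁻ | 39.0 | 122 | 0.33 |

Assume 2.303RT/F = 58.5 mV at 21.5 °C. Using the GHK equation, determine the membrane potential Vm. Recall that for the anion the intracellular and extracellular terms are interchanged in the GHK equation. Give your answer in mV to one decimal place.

-53.1 mV

Vm = 58.5 · log₁₀[(Σ P·[cation]ₒ + Σ P·[anion]ᵢ) / (Σ P·[cation]ᵢ + Σ P·[anion]ₒ)]
Numerator = 1×6.33 + 0.043×116 + 0.33×39.0 = 24.19
Denominator = 1×155 + 0.043×6.21 + 0.33×122 = 195.5
Vm = 58.5 · log₁₀(0.12371) = 58.5 × (-0.9076) = -53.10 mV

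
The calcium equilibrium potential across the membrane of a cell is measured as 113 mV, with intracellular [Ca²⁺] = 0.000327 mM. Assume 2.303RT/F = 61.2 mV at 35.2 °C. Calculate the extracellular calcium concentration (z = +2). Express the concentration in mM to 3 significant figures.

1.61 mM

Nernst: E = (61.2/2) · log₁₀([out]/[in]), so log₁₀([out]/[in]) = 113.0 × 2 / 61.2 = 3.6928.
[out]/[in] = 10^(3.6928) = 4930.
[out] = 4930 × 0.000327 = 1.612 mM.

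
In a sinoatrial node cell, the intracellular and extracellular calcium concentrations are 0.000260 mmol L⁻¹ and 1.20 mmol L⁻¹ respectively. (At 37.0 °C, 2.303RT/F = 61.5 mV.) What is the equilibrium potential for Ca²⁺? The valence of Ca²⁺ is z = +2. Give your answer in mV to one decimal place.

E = (61.5/z) · log₁₀([Ca²⁺]_out/[Ca²⁺]_in) with z = +2.
= (61.5/2) · log₁₀(1.20/0.000260) = 30.75 · log₁₀(4615)
= 30.75 · (3.6642) = 112.67 mV

112.7 mV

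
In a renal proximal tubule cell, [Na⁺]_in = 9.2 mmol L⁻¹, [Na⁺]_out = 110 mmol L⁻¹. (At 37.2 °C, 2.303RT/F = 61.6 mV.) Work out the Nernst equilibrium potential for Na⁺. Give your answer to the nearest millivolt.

66 mV

E = (61.6/z) · log₁₀([Na⁺]_out/[Na⁺]_in) with z = +1.
= (61.6/1) · log₁₀(110/9.2) = 61.60 · log₁₀(11.96)
= 61.60 · (1.0776) = 66.38 mV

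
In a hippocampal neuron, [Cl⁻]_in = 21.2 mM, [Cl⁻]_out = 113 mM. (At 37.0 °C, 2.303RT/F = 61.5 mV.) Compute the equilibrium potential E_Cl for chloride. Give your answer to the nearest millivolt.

-45 mV

E = (61.5/z) · log₁₀([Cl⁻]_out/[Cl⁻]_in) with z = -1.
For an anion, dividing by z = -1 reverses the sign.
= (61.5/-1) · log₁₀(113/21.2) = -61.50 · log₁₀(5.33)
= -61.50 · (0.7267) = -44.69 mV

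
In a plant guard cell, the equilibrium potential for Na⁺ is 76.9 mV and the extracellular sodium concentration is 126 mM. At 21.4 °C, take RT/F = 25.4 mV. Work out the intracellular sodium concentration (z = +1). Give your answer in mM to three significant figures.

Nernst: E = (25.4/1) · ln([out]/[in]), so ln([out]/[in]) = 76.9 × 1 / 25.4 = 3.0276.
[out]/[in] = e^(3.0276) = 20.65.
[in] = 126 / 20.65 = 6.103 mM.

6.10 mM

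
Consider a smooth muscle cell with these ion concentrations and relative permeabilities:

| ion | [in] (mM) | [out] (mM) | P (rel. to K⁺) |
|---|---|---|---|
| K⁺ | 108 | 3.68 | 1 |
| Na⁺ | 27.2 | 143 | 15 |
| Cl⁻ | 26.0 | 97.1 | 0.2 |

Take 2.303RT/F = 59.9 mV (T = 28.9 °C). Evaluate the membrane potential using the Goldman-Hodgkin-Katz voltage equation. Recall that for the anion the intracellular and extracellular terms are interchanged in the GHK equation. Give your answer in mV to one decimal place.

Vm = 59.9 · log₁₀[(Σ P·[cation]ₒ + Σ P·[anion]ᵢ) / (Σ P·[cation]ᵢ + Σ P·[anion]ₒ)]
Numerator = 1×3.68 + 15×143 + 0.2×26.0 = 2154
Denominator = 1×108 + 15×27.2 + 0.2×97.1 = 535.4
Vm = 59.9 · log₁₀(4.0228) = 59.9 × (0.6045) = 36.21 mV

36.2 mV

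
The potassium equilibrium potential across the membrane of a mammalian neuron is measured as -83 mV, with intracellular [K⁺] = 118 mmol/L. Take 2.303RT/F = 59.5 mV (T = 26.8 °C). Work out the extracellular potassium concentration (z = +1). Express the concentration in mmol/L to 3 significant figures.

Nernst: E = (59.5/1) · log₁₀([out]/[in]), so log₁₀([out]/[in]) = -83.0 × 1 / 59.5 = -1.3950.
[out]/[in] = 10^(-1.3950) = 0.04028.
[out] = 0.04028 × 118 = 4.753 mmol/L.

4.75 mmol/L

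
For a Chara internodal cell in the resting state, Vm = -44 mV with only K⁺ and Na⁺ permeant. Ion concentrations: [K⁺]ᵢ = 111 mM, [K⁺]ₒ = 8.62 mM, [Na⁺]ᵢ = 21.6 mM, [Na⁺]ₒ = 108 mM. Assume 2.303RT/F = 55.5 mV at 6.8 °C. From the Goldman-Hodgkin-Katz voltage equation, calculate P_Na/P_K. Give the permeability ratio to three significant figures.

Let α = P_Na/P_K. GHK: Vm = 55.5·log₁₀[(Kₒ + α·Naₒ)/(Kᵢ + α·Naᵢ)].
10^(Vm/55.5) = 10^(-44.0/55.5) = 0.16114
So 0.16114·(Kᵢ + α·Naᵢ) = Kₒ + α·Naₒ → α = (0.16114·111.0 − 8.62) / (108.0 − 0.16114·21.6)
α = (17.89 − 8.62) / (108.0 − 3.481) = 9.267/104.5 = 0.08866

0.0887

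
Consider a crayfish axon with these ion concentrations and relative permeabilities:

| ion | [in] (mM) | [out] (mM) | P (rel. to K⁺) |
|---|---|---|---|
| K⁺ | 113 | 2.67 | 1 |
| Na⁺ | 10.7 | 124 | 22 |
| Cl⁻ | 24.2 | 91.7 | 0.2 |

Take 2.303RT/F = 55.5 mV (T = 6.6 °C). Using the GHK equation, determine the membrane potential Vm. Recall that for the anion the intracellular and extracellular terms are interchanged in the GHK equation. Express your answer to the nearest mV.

Vm = 55.5 · log₁₀[(Σ P·[cation]ₒ + Σ P·[anion]ᵢ) / (Σ P·[cation]ᵢ + Σ P·[anion]ₒ)]
Numerator = 1×2.67 + 22×124 + 0.2×24.2 = 2736
Denominator = 1×113 + 22×10.7 + 0.2×91.7 = 366.7
Vm = 55.5 · log₁₀(7.459) = 55.5 × (0.8727) = 48.43 mV

48 mV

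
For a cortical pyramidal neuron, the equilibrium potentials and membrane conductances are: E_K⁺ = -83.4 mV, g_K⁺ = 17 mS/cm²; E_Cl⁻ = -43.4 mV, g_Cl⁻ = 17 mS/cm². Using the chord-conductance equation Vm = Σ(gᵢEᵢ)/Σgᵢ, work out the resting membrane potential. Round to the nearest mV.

-63 mV

Σ gᵢEᵢ = 17·(-83.4) + 17·(-43.4) = -2155.60
Σ gᵢ = 17 + 17 = 34
Vm = -2155.60 / 34 = -63.40 mV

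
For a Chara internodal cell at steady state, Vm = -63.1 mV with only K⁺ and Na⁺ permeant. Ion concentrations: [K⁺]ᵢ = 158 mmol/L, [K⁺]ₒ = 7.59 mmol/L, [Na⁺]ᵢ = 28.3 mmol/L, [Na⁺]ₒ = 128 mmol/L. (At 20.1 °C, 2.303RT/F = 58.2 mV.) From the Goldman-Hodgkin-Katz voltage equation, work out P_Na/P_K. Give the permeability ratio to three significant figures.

0.0432

Let α = P_Na/P_K. GHK: Vm = 58.2·log₁₀[(Kₒ + α·Naₒ)/(Kᵢ + α·Naᵢ)].
10^(Vm/58.2) = 10^(-63.1/58.2) = 0.082377
So 0.082377·(Kᵢ + α·Naᵢ) = Kₒ + α·Naₒ → α = (0.082377·158.0 − 7.59) / (128.0 − 0.082377·28.3)
α = (13.02 − 7.59) / (128.0 − 2.331) = 5.426/125.7 = 0.04317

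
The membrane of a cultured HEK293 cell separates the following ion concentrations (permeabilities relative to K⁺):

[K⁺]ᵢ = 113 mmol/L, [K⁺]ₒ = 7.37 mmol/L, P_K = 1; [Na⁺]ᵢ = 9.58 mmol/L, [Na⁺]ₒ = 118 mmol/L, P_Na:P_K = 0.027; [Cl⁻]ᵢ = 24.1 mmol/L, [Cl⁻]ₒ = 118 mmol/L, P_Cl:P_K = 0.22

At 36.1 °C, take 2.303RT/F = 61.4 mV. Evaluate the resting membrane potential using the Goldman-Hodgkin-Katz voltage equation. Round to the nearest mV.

Vm = 61.4 · log₁₀[(Σ P·[cation]ₒ + Σ P·[anion]ᵢ) / (Σ P·[cation]ᵢ + Σ P·[anion]ₒ)]
Numerator = 1×7.37 + 0.027×118 + 0.22×24.1 = 15.86
Denominator = 1×113 + 0.027×9.58 + 0.22×118 = 139.2
Vm = 61.4 · log₁₀(0.11391) = 61.4 × (-0.9434) = -57.93 mV

-58 mV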